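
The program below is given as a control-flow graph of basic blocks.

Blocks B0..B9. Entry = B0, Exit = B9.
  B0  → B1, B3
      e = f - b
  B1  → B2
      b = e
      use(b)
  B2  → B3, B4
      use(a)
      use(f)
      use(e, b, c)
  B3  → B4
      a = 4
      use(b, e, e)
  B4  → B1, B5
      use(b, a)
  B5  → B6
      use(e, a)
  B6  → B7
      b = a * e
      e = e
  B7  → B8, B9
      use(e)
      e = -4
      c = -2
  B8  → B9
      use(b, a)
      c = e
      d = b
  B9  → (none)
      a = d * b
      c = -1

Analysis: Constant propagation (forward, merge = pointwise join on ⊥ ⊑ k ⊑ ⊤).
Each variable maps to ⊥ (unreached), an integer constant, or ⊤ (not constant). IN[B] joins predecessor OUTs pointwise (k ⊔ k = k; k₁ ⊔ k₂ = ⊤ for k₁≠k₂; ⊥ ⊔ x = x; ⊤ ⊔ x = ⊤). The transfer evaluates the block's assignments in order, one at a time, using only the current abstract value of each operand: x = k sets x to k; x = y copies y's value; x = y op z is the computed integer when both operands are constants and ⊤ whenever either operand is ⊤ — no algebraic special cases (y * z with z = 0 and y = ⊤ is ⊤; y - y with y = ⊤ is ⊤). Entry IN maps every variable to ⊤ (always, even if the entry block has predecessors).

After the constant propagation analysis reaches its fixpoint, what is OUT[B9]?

Fixpoint table:
  B0: | IN=(all ⊤) | OUT=(all ⊤)
  B1: | IN=(all ⊤) | OUT=(all ⊤)
  B2: | IN=(all ⊤) | OUT=(all ⊤)
  B3: | IN=(all ⊤) | OUT={a:4; rest ⊤}
  B4: | IN=(all ⊤) | OUT=(all ⊤)
  B5: | IN=(all ⊤) | OUT=(all ⊤)
  B6: | IN=(all ⊤) | OUT=(all ⊤)
  B7: | IN=(all ⊤) | OUT={c:-2, e:-4; rest ⊤}
  B8: | IN={c:-2, e:-4; rest ⊤} | OUT={c:-4, e:-4; rest ⊤}
  B9: | IN={e:-4; rest ⊤} | OUT={c:-1, e:-4; rest ⊤}

Merge at B9: IN[B9] = OUT[B7] ⊔ OUT[B8] = {a: ⊤, b: ⊤, c: ⊤, d: ⊤, e: -4, f: ⊤}
Applying B9's transfer function to that IN value gives OUT[B9] (row B9 above).

Answer: {a: ⊤, b: ⊤, c: -1, d: ⊤, e: -4, f: ⊤}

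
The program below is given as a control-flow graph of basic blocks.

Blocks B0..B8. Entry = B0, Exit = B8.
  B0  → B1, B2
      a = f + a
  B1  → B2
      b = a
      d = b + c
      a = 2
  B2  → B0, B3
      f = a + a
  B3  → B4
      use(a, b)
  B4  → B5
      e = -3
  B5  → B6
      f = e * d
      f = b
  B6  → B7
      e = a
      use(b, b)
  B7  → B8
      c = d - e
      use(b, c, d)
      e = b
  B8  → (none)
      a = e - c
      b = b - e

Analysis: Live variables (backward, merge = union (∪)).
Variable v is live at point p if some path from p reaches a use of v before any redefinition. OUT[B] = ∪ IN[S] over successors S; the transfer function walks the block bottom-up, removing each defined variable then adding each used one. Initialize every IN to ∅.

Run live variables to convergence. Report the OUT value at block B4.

Answer: {a, b, d, e}

Working:
Converged values:
  B0:   IN={a, b, c, d, f}   OUT={a, b, c, d}
  B1:   IN={a, c}   OUT={a, b, c, d}
  B2:   IN={a, b, c, d}   OUT={a, b, c, d, f}
  B3:   IN={a, b, d}   OUT={a, b, d}
  B4:   IN={a, b, d}   OUT={a, b, d, e}
  B5:   IN={a, b, d, e}   OUT={a, b, d}
  B6:   IN={a, b, d}   OUT={b, d, e}
  B7:   IN={b, d, e}   OUT={b, c, e}
  B8:   IN={b, c, e}   OUT={}

Merge at B4: OUT[B4] = IN[B5] = {a, b, d, e}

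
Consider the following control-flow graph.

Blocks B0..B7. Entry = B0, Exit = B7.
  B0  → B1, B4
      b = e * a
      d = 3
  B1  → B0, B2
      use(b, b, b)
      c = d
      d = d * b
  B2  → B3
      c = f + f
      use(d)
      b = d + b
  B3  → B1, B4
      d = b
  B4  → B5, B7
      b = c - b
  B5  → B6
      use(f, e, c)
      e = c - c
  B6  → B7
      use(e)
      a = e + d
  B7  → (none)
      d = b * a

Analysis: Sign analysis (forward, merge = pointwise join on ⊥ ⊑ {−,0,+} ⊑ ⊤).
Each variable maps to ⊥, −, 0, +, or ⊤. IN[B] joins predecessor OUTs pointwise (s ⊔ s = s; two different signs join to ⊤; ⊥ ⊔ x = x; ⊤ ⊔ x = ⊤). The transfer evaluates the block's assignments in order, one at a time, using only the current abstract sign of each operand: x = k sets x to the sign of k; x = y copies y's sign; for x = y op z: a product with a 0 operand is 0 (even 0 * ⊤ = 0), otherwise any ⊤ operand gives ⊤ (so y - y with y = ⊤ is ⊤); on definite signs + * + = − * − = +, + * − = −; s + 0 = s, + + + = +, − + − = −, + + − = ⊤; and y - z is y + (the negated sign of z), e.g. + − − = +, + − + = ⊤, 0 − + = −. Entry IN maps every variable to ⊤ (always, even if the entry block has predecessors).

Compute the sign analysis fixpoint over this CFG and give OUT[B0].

Converged values:
  B0: | IN=(all ⊤) | OUT={d:+; rest ⊤}
  B1: | IN=(all ⊤) | OUT=(all ⊤)
  B2: | IN=(all ⊤) | OUT=(all ⊤)
  B3: | IN=(all ⊤) | OUT=(all ⊤)
  B4: | IN=(all ⊤) | OUT=(all ⊤)
  B5: | IN=(all ⊤) | OUT=(all ⊤)
  B6: | IN=(all ⊤) | OUT=(all ⊤)
  B7: | IN=(all ⊤) | OUT=(all ⊤)

Merge at B0 (entry node, so the boundary value (all ⊤) is joined with the incoming edge(s)): IN[B0] = (all ⊤) ⊔ OUT[B1] = {a: ⊤, b: ⊤, c: ⊤, d: ⊤, e: ⊤, f: ⊤}
Applying B0's transfer function to that IN value gives OUT[B0] (row B0 above).

Answer: {a: ⊤, b: ⊤, c: ⊤, d: +, e: ⊤, f: ⊤}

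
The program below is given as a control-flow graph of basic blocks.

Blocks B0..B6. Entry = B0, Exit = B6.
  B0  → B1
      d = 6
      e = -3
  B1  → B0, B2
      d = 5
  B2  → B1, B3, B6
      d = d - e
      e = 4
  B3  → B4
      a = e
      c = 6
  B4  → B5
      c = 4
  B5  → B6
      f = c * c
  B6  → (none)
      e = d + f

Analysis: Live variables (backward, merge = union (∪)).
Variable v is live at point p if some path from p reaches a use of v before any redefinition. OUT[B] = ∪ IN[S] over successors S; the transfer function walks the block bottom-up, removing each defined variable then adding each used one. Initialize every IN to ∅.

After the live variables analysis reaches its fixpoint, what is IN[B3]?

Answer: {d, e}

Working:
Converged values:
  B0: | IN={f} | OUT={e, f}
  B1: | IN={e, f} | OUT={d, e, f}
  B2: | IN={d, e, f} | OUT={d, e, f}
  B3: | IN={d, e} | OUT={d}
  B4: | IN={d} | OUT={c, d}
  B5: | IN={c, d} | OUT={d, f}
  B6: | IN={d, f} | OUT={}

Merge at B3: OUT[B3] = IN[B4] = {d}
Applying B3's transfer function to that OUT value gives IN[B3] (row B3 above).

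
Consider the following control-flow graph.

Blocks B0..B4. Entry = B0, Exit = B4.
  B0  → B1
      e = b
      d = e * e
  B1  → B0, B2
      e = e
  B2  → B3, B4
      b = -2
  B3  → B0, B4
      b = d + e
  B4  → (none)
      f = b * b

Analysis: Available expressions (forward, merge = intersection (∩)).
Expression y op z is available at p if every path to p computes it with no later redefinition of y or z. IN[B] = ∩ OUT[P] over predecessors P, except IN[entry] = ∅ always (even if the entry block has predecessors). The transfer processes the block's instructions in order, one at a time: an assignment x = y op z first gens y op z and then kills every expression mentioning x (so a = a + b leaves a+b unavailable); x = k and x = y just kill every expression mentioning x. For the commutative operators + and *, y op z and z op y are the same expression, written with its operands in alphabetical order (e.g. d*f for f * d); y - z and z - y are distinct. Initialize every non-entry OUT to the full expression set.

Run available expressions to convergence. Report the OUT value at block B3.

Converged values:
  B0:  IN={}  OUT={e*e}
  B1:  IN={e*e}  OUT={}
  B2:  IN={}  OUT={}
  B3:  IN={}  OUT={d+e}
  B4:  IN={}  OUT={b*b}

Merge at B3: IN[B3] = OUT[B2] = {}
Applying B3's transfer function to that IN value gives OUT[B3] (row B3 above).

Answer: {d+e}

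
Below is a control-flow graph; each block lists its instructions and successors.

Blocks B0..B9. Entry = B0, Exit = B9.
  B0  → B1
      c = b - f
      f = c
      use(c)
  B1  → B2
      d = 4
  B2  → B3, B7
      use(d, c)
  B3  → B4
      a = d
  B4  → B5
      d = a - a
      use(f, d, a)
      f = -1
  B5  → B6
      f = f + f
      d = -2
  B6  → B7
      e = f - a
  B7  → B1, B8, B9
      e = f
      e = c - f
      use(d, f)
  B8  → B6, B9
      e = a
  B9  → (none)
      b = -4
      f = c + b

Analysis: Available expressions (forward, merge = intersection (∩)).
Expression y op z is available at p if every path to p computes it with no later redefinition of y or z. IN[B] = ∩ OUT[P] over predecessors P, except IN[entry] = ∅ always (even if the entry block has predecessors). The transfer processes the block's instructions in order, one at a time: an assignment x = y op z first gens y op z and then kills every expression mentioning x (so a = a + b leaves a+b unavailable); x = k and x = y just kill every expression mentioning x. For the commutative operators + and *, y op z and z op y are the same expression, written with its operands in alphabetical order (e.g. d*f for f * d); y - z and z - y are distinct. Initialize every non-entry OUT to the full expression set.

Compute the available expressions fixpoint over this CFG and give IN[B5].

Answer: {a-a}

Derivation:
Per-block solution:
  B0:  IN={}  OUT={}
  B1:  IN={}  OUT={}
  B2:  IN={}  OUT={}
  B3:  IN={}  OUT={}
  B4:  IN={}  OUT={a-a}
  B5:  IN={a-a}  OUT={a-a}
  B6:  IN={}  OUT={f-a}
  B7:  IN={}  OUT={c-f}
  B8:  IN={c-f}  OUT={c-f}
  B9:  IN={c-f}  OUT={b+c}

Merge at B5: IN[B5] = OUT[B4] = {a-a}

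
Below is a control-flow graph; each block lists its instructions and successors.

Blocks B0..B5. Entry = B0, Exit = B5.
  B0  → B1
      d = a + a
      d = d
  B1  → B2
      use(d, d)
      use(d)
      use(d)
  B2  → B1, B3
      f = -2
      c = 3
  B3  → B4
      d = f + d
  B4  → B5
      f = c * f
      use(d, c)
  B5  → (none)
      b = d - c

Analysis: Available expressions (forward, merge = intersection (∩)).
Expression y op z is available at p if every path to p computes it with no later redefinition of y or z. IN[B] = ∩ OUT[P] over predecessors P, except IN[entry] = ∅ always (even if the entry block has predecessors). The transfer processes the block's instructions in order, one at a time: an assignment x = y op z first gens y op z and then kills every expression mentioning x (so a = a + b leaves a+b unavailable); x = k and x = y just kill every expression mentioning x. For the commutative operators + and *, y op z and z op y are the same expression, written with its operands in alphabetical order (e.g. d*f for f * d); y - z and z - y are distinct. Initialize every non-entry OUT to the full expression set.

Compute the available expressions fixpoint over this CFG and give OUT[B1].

Answer: {a+a}

Working:
Per-block solution:
  B0:   IN={}   OUT={a+a}
  B1:   IN={a+a}   OUT={a+a}
  B2:   IN={a+a}   OUT={a+a}
  B3:   IN={a+a}   OUT={a+a}
  B4:   IN={a+a}   OUT={a+a}
  B5:   IN={a+a}   OUT={a+a, d-c}

Merge at B1: IN[B1] = OUT[B0] ∩ OUT[B2] = {a+a}
Applying B1's transfer function to that IN value gives OUT[B1] (row B1 above).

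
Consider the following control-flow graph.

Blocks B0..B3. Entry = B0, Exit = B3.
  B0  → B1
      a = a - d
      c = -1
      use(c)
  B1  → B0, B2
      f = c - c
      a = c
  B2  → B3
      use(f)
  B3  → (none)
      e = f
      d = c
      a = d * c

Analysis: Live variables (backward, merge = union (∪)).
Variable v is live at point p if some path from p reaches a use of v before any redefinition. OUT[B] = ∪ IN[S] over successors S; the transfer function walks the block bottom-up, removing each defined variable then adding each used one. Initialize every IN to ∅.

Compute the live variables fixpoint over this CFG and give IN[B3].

Answer: {c, f}

Working:
Converged values:
  B0:  IN={a, d}  OUT={c, d}
  B1:  IN={c, d}  OUT={a, c, d, f}
  B2:  IN={c, f}  OUT={c, f}
  B3:  IN={c, f}  OUT={}

B3 is the boundary node: OUT[B3] = {}
Applying B3's transfer function to that OUT value gives IN[B3] (row B3 above).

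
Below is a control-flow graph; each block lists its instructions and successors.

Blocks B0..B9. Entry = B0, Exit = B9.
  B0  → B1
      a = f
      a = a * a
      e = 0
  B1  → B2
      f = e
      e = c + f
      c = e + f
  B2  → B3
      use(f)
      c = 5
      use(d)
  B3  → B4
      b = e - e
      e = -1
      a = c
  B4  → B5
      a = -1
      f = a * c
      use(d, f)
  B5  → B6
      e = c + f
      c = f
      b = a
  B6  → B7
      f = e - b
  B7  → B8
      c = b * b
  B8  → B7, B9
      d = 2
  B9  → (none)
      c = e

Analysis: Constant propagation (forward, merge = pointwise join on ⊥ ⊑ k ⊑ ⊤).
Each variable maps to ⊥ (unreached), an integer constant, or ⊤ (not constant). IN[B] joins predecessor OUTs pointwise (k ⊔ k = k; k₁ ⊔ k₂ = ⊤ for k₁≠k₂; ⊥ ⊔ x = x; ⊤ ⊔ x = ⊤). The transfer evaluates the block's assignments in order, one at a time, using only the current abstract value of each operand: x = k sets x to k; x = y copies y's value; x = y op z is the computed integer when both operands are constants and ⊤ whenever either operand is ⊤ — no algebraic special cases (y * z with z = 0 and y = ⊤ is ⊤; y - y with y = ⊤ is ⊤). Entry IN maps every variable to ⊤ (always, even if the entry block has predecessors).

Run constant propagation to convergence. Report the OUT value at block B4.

Answer: {a: -1, b: ⊤, c: 5, d: ⊤, e: -1, f: -5}

Derivation:
Per-block solution:
  B0:  IN=(all ⊤)  OUT={e:0; rest ⊤}
  B1:  IN={e:0; rest ⊤}  OUT={f:0; rest ⊤}
  B2:  IN={f:0; rest ⊤}  OUT={c:5, f:0; rest ⊤}
  B3:  IN={c:5, f:0; rest ⊤}  OUT={a:5, c:5, e:-1, f:0; rest ⊤}
  B4:  IN={a:5, c:5, e:-1, f:0; rest ⊤}  OUT={a:-1, c:5, e:-1, f:-5; rest ⊤}
  B5:  IN={a:-1, c:5, e:-1, f:-5; rest ⊤}  OUT={a:-1, b:-1, c:-5, e:0, f:-5; rest ⊤}
  B6:  IN={a:-1, b:-1, c:-5, e:0, f:-5; rest ⊤}  OUT={a:-1, b:-1, c:-5, e:0, f:1; rest ⊤}
  B7:  IN={a:-1, b:-1, e:0, f:1; rest ⊤}  OUT={a:-1, b:-1, c:1, e:0, f:1; rest ⊤}
  B8:  IN={a:-1, b:-1, c:1, e:0, f:1; rest ⊤}  OUT={a:-1, b:-1, c:1, d:2, e:0, f:1; rest ⊤}
  B9:  IN={a:-1, b:-1, c:1, d:2, e:0, f:1; rest ⊤}  OUT={a:-1, b:-1, c:0, d:2, e:0, f:1; rest ⊤}

Merge at B4: IN[B4] = OUT[B3] = {a: 5, b: ⊤, c: 5, d: ⊤, e: -1, f: 0}
Applying B4's transfer function to that IN value gives OUT[B4] (row B4 above).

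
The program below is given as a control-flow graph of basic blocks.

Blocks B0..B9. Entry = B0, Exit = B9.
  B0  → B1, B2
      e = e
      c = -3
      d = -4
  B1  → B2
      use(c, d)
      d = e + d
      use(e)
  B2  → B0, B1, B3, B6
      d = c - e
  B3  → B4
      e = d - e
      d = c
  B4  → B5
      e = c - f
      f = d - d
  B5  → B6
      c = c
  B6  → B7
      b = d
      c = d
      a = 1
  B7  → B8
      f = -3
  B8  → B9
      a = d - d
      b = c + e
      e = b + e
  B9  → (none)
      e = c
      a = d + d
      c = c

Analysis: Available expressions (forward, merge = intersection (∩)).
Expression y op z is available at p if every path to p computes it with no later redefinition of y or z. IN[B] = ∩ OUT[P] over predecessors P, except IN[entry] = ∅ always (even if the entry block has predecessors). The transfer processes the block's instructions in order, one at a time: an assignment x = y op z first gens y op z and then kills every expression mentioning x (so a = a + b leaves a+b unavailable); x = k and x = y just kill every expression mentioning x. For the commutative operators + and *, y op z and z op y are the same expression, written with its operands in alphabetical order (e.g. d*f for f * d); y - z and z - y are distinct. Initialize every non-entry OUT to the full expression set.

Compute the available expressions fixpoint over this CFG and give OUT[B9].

Per-block solution:
  B0: | IN={} | OUT={}
  B1: | IN={} | OUT={}
  B2: | IN={} | OUT={c-e}
  B3: | IN={c-e} | OUT={}
  B4: | IN={} | OUT={d-d}
  B5: | IN={d-d} | OUT={d-d}
  B6: | IN={} | OUT={}
  B7: | IN={} | OUT={}
  B8: | IN={} | OUT={d-d}
  B9: | IN={d-d} | OUT={d+d, d-d}

Merge at B9: IN[B9] = OUT[B8] = {d-d}
Applying B9's transfer function to that IN value gives OUT[B9] (row B9 above).

Answer: {d+d, d-d}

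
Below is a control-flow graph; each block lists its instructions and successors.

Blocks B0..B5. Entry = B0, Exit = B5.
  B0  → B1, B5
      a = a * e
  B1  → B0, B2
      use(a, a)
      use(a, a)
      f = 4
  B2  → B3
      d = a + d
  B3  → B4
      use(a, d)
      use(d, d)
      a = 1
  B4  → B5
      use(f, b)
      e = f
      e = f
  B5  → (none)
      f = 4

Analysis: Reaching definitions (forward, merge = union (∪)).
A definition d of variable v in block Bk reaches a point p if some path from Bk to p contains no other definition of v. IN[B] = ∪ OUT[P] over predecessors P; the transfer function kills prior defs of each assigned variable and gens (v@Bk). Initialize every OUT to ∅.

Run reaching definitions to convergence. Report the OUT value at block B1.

Per-block solution:
  B0:   IN={a@B0, f@B1}   OUT={a@B0, f@B1}
  B1:   IN={a@B0, f@B1}   OUT={a@B0, f@B1}
  B2:   IN={a@B0, f@B1}   OUT={a@B0, d@B2, f@B1}
  B3:   IN={a@B0, d@B2, f@B1}   OUT={a@B3, d@B2, f@B1}
  B4:   IN={a@B3, d@B2, f@B1}   OUT={a@B3, d@B2, e@B4, f@B1}
  B5:   IN={a@B0, a@B3, d@B2, e@B4, f@B1}   OUT={a@B0, a@B3, d@B2, e@B4, f@B5}

Merge at B1: IN[B1] = OUT[B0] = {a@B0, f@B1}
Applying B1's transfer function to that IN value gives OUT[B1] (row B1 above).

Answer: {a@B0, f@B1}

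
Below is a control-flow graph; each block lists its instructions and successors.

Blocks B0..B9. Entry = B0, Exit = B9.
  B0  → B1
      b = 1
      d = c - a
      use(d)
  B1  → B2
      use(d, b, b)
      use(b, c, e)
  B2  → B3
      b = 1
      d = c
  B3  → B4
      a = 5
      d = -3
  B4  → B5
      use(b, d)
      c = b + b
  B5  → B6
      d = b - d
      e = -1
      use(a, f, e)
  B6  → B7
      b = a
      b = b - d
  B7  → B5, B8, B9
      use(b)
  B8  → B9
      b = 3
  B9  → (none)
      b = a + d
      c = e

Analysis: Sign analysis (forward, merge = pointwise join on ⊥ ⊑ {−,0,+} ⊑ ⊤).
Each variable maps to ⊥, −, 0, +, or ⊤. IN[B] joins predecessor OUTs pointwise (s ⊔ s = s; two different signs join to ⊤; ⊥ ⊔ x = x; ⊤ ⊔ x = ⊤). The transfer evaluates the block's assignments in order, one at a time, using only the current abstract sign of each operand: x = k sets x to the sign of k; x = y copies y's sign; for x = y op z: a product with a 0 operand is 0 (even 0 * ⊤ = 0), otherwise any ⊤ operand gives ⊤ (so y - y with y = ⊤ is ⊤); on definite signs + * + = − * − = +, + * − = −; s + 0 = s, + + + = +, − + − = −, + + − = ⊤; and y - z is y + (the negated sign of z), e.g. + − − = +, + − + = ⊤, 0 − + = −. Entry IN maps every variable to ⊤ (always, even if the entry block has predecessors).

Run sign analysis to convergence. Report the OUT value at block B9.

Per-block solution:
  B0:   IN=(all ⊤)   OUT={b:+; rest ⊤}
  B1:   IN={b:+; rest ⊤}   OUT={b:+; rest ⊤}
  B2:   IN={b:+; rest ⊤}   OUT={b:+; rest ⊤}
  B3:   IN={b:+; rest ⊤}   OUT={a:+, b:+, d:-; rest ⊤}
  B4:   IN={a:+, b:+, d:-; rest ⊤}   OUT={a:+, b:+, c:+, d:-; rest ⊤}
  B5:   IN={a:+, c:+; rest ⊤}   OUT={a:+, c:+, e:-; rest ⊤}
  B6:   IN={a:+, c:+, e:-; rest ⊤}   OUT={a:+, c:+, e:-; rest ⊤}
  B7:   IN={a:+, c:+, e:-; rest ⊤}   OUT={a:+, c:+, e:-; rest ⊤}
  B8:   IN={a:+, c:+, e:-; rest ⊤}   OUT={a:+, b:+, c:+, e:-; rest ⊤}
  B9:   IN={a:+, c:+, e:-; rest ⊤}   OUT={a:+, c:-, e:-; rest ⊤}

Merge at B9: IN[B9] = OUT[B7] ⊔ OUT[B8] = {a: +, b: ⊤, c: +, d: ⊤, e: -, f: ⊤}
Applying B9's transfer function to that IN value gives OUT[B9] (row B9 above).

Answer: {a: +, b: ⊤, c: -, d: ⊤, e: -, f: ⊤}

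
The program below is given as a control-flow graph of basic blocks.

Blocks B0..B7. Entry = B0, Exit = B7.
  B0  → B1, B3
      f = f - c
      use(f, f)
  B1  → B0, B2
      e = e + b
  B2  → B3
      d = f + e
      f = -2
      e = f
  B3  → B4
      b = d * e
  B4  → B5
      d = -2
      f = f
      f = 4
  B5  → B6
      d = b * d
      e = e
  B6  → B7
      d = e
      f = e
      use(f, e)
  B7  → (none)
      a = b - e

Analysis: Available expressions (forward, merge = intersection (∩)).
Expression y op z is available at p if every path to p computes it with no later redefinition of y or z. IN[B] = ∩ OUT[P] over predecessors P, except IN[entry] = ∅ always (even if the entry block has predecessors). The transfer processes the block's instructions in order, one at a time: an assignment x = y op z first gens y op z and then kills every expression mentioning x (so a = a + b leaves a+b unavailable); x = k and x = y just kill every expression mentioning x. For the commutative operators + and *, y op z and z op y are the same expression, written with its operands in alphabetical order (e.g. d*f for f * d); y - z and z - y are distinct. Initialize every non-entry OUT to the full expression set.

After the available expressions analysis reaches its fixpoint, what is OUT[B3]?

Answer: {d*e}

Derivation:
Converged values:
  B0:   IN={}   OUT={}
  B1:   IN={}   OUT={}
  B2:   IN={}   OUT={}
  B3:   IN={}   OUT={d*e}
  B4:   IN={d*e}   OUT={}
  B5:   IN={}   OUT={}
  B6:   IN={}   OUT={}
  B7:   IN={}   OUT={b-e}

Merge at B3: IN[B3] = OUT[B0] ∩ OUT[B2] = {}
Applying B3's transfer function to that IN value gives OUT[B3] (row B3 above).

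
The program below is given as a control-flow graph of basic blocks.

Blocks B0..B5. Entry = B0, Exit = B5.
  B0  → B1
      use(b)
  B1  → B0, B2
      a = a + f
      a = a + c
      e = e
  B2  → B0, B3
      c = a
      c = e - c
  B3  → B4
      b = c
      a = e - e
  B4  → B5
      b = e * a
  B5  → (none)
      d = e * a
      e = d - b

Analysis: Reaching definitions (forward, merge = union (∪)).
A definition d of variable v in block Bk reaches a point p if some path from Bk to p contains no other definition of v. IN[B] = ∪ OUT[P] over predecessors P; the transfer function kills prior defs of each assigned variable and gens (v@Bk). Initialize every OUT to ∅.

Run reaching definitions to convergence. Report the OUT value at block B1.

Answer: {a@B1, c@B2, e@B1}

Derivation:
Converged values:
  B0:  IN={a@B1, c@B2, e@B1}  OUT={a@B1, c@B2, e@B1}
  B1:  IN={a@B1, c@B2, e@B1}  OUT={a@B1, c@B2, e@B1}
  B2:  IN={a@B1, c@B2, e@B1}  OUT={a@B1, c@B2, e@B1}
  B3:  IN={a@B1, c@B2, e@B1}  OUT={a@B3, b@B3, c@B2, e@B1}
  B4:  IN={a@B3, b@B3, c@B2, e@B1}  OUT={a@B3, b@B4, c@B2, e@B1}
  B5:  IN={a@B3, b@B4, c@B2, e@B1}  OUT={a@B3, b@B4, c@B2, d@B5, e@B5}

Merge at B1: IN[B1] = OUT[B0] = {a@B1, c@B2, e@B1}
Applying B1's transfer function to that IN value gives OUT[B1] (row B1 above).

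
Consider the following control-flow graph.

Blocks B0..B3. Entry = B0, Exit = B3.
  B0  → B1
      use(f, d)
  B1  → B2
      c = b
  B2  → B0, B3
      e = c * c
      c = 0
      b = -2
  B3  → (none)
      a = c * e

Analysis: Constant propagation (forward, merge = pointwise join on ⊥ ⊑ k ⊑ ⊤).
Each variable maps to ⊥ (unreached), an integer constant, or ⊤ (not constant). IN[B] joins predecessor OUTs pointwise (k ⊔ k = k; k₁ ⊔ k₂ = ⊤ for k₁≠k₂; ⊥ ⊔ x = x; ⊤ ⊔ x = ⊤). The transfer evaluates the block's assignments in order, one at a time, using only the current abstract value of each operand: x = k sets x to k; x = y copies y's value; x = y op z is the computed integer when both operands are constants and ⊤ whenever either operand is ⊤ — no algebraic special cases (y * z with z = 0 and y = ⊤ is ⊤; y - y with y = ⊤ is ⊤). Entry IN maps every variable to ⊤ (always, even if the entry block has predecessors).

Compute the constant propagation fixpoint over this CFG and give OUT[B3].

Fixpoint table:
  B0:  IN=(all ⊤)  OUT=(all ⊤)
  B1:  IN=(all ⊤)  OUT=(all ⊤)
  B2:  IN=(all ⊤)  OUT={b:-2, c:0; rest ⊤}
  B3:  IN={b:-2, c:0; rest ⊤}  OUT={b:-2, c:0; rest ⊤}

Merge at B3: IN[B3] = OUT[B2] = {a: ⊤, b: -2, c: 0, d: ⊤, e: ⊤, f: ⊤}
Applying B3's transfer function to that IN value gives OUT[B3] (row B3 above).

Answer: {a: ⊤, b: -2, c: 0, d: ⊤, e: ⊤, f: ⊤}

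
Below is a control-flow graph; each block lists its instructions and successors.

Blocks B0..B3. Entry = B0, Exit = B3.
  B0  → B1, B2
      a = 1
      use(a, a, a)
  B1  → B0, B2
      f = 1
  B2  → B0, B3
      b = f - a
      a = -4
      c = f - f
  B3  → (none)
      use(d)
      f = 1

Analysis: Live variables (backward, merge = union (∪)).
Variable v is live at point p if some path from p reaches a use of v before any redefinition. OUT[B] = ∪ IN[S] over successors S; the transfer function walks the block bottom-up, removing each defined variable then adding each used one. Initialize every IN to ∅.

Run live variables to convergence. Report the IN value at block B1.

Converged values:
  B0:  IN={d, f}  OUT={a, d, f}
  B1:  IN={a, d}  OUT={a, d, f}
  B2:  IN={a, d, f}  OUT={d, f}
  B3:  IN={d}  OUT={}

Merge at B1: OUT[B1] = IN[B0] ⊔ IN[B2] = {a, d, f}
Applying B1's transfer function to that OUT value gives IN[B1] (row B1 above).

Answer: {a, d}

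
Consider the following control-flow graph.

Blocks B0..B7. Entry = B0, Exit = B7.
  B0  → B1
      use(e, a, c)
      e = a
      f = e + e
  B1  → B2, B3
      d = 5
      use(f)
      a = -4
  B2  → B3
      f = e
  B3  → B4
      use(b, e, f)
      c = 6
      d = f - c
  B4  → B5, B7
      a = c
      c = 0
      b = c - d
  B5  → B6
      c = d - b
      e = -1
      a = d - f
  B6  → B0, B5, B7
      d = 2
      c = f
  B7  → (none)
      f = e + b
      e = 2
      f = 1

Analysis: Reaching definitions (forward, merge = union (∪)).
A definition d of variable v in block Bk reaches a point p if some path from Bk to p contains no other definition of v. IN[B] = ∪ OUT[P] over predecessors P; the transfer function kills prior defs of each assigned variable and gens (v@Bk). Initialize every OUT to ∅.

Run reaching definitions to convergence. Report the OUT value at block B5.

Per-block solution:
  B0:  IN={a@B5, b@B4, c@B6, d@B6, e@B5, f@B0, f@B2}  OUT={a@B5, b@B4, c@B6, d@B6, e@B0, f@B0}
  B1:  IN={a@B5, b@B4, c@B6, d@B6, e@B0, f@B0}  OUT={a@B1, b@B4, c@B6, d@B1, e@B0, f@B0}
  B2:  IN={a@B1, b@B4, c@B6, d@B1, e@B0, f@B0}  OUT={a@B1, b@B4, c@B6, d@B1, e@B0, f@B2}
  B3:  IN={a@B1, b@B4, c@B6, d@B1, e@B0, f@B0, f@B2}  OUT={a@B1, b@B4, c@B3, d@B3, e@B0, f@B0, f@B2}
  B4:  IN={a@B1, b@B4, c@B3, d@B3, e@B0, f@B0, f@B2}  OUT={a@B4, b@B4, c@B4, d@B3, e@B0, f@B0, f@B2}
  B5:  IN={a@B4, a@B5, b@B4, c@B4, c@B6, d@B3, d@B6, e@B0, e@B5, f@B0, f@B2}  OUT={a@B5, b@B4, c@B5, d@B3, d@B6, e@B5, f@B0, f@B2}
  B6:  IN={a@B5, b@B4, c@B5, d@B3, d@B6, e@B5, f@B0, f@B2}  OUT={a@B5, b@B4, c@B6, d@B6, e@B5, f@B0, f@B2}
  B7:  IN={a@B4, a@B5, b@B4, c@B4, c@B6, d@B3, d@B6, e@B0, e@B5, f@B0, f@B2}  OUT={a@B4, a@B5, b@B4, c@B4, c@B6, d@B3, d@B6, e@B7, f@B7}

Merge at B5: IN[B5] = OUT[B4] ⊔ OUT[B6] = {a@B4, a@B5, b@B4, c@B4, c@B6, d@B3, d@B6, e@B0, e@B5, f@B0, f@B2}
Applying B5's transfer function to that IN value gives OUT[B5] (row B5 above).

Answer: {a@B5, b@B4, c@B5, d@B3, d@B6, e@B5, f@B0, f@B2}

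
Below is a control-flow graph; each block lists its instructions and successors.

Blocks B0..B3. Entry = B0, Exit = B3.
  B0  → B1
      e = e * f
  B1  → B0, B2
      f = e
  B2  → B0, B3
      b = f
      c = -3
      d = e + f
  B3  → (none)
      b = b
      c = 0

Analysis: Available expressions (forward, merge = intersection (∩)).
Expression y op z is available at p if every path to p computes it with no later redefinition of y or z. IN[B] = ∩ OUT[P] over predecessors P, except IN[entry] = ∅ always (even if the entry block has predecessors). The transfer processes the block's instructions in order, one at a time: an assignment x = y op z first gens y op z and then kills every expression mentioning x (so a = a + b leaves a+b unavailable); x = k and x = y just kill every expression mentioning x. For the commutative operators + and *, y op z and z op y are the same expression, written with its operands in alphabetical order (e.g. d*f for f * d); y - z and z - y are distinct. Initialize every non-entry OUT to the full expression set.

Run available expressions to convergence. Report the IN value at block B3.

Fixpoint table:
  B0:  IN={}  OUT={}
  B1:  IN={}  OUT={}
  B2:  IN={}  OUT={e+f}
  B3:  IN={e+f}  OUT={e+f}

Merge at B3: IN[B3] = OUT[B2] = {e+f}

Answer: {e+f}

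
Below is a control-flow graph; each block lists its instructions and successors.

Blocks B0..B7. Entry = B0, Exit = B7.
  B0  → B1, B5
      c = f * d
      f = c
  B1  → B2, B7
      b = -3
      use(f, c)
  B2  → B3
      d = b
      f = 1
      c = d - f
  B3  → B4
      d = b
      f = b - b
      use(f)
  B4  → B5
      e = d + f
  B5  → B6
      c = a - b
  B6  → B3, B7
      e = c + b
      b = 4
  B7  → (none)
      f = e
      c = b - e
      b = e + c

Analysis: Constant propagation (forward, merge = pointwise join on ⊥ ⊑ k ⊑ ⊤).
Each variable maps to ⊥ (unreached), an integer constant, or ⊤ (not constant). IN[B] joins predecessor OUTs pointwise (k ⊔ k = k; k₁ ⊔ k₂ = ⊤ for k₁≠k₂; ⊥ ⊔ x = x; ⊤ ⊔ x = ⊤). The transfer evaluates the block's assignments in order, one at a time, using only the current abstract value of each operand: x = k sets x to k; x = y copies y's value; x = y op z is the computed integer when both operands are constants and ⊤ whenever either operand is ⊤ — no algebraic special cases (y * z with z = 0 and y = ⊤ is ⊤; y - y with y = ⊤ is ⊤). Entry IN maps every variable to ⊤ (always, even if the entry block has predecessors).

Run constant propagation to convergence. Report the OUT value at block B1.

Fixpoint table:
  B0:  IN=(all ⊤)  OUT=(all ⊤)
  B1:  IN=(all ⊤)  OUT={b:-3; rest ⊤}
  B2:  IN={b:-3; rest ⊤}  OUT={b:-3, c:-4, d:-3, f:1; rest ⊤}
  B3:  IN=(all ⊤)  OUT=(all ⊤)
  B4:  IN=(all ⊤)  OUT=(all ⊤)
  B5:  IN=(all ⊤)  OUT=(all ⊤)
  B6:  IN=(all ⊤)  OUT={b:4; rest ⊤}
  B7:  IN=(all ⊤)  OUT=(all ⊤)

Merge at B1: IN[B1] = OUT[B0] = {a: ⊤, b: ⊤, c: ⊤, d: ⊤, e: ⊤, f: ⊤}
Applying B1's transfer function to that IN value gives OUT[B1] (row B1 above).

Answer: {a: ⊤, b: -3, c: ⊤, d: ⊤, e: ⊤, f: ⊤}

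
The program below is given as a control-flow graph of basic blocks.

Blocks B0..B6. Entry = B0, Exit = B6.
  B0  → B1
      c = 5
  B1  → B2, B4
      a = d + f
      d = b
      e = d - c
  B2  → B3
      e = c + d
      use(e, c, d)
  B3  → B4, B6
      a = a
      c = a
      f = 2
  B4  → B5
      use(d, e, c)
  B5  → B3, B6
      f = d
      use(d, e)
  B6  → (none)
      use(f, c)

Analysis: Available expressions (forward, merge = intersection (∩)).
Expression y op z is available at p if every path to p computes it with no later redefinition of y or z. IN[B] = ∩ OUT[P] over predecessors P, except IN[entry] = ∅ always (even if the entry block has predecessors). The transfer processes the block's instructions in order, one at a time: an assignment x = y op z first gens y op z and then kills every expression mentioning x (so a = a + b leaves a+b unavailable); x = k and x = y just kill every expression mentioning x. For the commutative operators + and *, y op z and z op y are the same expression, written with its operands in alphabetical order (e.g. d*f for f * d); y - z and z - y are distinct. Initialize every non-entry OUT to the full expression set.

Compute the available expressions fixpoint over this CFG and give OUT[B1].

Converged values:
  B0:   IN={}   OUT={}
  B1:   IN={}   OUT={d-c}
  B2:   IN={d-c}   OUT={c+d, d-c}
  B3:   IN={}   OUT={}
  B4:   IN={}   OUT={}
  B5:   IN={}   OUT={}
  B6:   IN={}   OUT={}

Merge at B1: IN[B1] = OUT[B0] = {}
Applying B1's transfer function to that IN value gives OUT[B1] (row B1 above).

Answer: {d-c}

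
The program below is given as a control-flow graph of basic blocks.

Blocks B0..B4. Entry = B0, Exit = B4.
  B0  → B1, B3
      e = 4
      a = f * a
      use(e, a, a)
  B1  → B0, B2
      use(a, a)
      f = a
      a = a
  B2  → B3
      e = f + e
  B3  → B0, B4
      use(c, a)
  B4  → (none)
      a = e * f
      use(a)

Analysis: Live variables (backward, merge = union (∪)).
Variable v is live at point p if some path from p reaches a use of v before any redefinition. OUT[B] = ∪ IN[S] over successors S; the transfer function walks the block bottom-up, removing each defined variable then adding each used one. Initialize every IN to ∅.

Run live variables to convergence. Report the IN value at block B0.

Answer: {a, c, f}

Working:
Fixpoint table:
  B0:   IN={a, c, f}   OUT={a, c, e, f}
  B1:   IN={a, c, e}   OUT={a, c, e, f}
  B2:   IN={a, c, e, f}   OUT={a, c, e, f}
  B3:   IN={a, c, e, f}   OUT={a, c, e, f}
  B4:   IN={e, f}   OUT={}

Merge at B0: OUT[B0] = IN[B1] ⊔ IN[B3] = {a, c, e, f}
Applying B0's transfer function to that OUT value gives IN[B0] (row B0 above).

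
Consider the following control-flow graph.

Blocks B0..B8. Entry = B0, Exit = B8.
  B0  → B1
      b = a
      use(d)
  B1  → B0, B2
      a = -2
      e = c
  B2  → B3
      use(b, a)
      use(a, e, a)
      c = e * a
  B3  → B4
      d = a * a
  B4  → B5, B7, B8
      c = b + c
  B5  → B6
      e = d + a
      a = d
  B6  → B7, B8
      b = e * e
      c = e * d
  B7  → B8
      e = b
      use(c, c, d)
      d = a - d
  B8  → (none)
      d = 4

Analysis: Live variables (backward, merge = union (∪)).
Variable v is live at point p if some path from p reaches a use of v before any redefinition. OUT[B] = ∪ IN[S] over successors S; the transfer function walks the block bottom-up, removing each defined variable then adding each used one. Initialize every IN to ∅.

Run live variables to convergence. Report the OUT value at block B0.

Answer: {b, c, d}

Working:
Converged values:
  B0:  IN={a, c, d}  OUT={b, c, d}
  B1:  IN={b, c, d}  OUT={a, b, c, d, e}
  B2:  IN={a, b, e}  OUT={a, b, c}
  B3:  IN={a, b, c}  OUT={a, b, c, d}
  B4:  IN={a, b, c, d}  OUT={a, b, c, d}
  B5:  IN={a, d}  OUT={a, d, e}
  B6:  IN={a, d, e}  OUT={a, b, c, d}
  B7:  IN={a, b, c, d}  OUT={}
  B8:  IN={}  OUT={}

Merge at B0: OUT[B0] = IN[B1] = {b, c, d}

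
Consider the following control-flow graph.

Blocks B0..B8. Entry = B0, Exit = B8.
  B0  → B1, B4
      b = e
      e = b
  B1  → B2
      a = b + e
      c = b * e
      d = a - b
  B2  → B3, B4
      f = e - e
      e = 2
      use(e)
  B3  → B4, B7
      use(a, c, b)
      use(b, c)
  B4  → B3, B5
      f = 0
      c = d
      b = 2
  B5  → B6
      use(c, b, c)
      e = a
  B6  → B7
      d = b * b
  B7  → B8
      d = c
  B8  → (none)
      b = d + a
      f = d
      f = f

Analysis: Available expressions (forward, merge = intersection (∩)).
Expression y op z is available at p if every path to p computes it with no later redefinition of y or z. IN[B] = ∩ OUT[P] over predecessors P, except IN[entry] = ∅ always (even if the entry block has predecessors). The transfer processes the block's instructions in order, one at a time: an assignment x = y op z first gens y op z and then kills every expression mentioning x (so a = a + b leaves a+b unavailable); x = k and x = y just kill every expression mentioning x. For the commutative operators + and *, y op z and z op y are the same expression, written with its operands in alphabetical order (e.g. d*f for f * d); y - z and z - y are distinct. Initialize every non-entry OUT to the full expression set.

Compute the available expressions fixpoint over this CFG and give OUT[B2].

Answer: {a-b}

Derivation:
Fixpoint table:
  B0:  IN={}  OUT={}
  B1:  IN={}  OUT={a-b, b*e, b+e}
  B2:  IN={a-b, b*e, b+e}  OUT={a-b}
  B3:  IN={}  OUT={}
  B4:  IN={}  OUT={}
  B5:  IN={}  OUT={}
  B6:  IN={}  OUT={b*b}
  B7:  IN={}  OUT={}
  B8:  IN={}  OUT={a+d}

Merge at B2: IN[B2] = OUT[B1] = {a-b, b*e, b+e}
Applying B2's transfer function to that IN value gives OUT[B2] (row B2 above).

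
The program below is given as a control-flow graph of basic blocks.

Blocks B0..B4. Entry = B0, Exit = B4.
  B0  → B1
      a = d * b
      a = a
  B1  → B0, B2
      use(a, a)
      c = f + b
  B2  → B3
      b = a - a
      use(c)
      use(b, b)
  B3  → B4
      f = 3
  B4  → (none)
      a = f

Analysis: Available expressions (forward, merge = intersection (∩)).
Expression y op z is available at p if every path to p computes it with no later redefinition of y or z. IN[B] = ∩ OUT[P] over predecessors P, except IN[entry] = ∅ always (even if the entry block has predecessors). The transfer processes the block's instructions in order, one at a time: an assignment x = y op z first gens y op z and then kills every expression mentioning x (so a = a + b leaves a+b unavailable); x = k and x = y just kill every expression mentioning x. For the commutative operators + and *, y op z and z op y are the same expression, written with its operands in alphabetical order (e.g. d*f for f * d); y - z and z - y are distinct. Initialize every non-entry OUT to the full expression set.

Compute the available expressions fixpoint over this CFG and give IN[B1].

Answer: {b*d}

Working:
Converged values:
  B0:  IN={}  OUT={b*d}
  B1:  IN={b*d}  OUT={b*d, b+f}
  B2:  IN={b*d, b+f}  OUT={a-a}
  B3:  IN={a-a}  OUT={a-a}
  B4:  IN={a-a}  OUT={}

Merge at B1: IN[B1] = OUT[B0] = {b*d}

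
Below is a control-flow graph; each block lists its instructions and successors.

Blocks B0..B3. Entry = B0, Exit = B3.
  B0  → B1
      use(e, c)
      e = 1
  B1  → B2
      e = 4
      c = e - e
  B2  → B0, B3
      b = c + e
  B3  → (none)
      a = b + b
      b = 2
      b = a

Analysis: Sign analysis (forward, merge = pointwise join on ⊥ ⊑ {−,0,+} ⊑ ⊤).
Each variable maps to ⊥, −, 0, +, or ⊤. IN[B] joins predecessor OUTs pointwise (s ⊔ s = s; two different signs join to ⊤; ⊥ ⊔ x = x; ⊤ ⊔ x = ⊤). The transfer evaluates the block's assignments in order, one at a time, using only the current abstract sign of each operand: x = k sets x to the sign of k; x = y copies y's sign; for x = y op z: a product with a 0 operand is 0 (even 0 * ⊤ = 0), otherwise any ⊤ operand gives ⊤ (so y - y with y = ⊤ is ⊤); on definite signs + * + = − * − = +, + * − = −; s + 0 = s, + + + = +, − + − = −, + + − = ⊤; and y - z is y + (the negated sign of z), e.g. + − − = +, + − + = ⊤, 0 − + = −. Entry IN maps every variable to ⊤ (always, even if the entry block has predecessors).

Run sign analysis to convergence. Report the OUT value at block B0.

Answer: {a: ⊤, b: ⊤, c: ⊤, d: ⊤, e: +, f: ⊤}

Trace:
Converged values:
  B0: | IN=(all ⊤) | OUT={e:+; rest ⊤}
  B1: | IN={e:+; rest ⊤} | OUT={e:+; rest ⊤}
  B2: | IN={e:+; rest ⊤} | OUT={e:+; rest ⊤}
  B3: | IN={e:+; rest ⊤} | OUT={e:+; rest ⊤}

Merge at B0 (entry node, so the boundary value (all ⊤) is joined with the incoming edge(s)): IN[B0] = (all ⊤) ⊔ OUT[B2] = {a: ⊤, b: ⊤, c: ⊤, d: ⊤, e: ⊤, f: ⊤}
Applying B0's transfer function to that IN value gives OUT[B0] (row B0 above).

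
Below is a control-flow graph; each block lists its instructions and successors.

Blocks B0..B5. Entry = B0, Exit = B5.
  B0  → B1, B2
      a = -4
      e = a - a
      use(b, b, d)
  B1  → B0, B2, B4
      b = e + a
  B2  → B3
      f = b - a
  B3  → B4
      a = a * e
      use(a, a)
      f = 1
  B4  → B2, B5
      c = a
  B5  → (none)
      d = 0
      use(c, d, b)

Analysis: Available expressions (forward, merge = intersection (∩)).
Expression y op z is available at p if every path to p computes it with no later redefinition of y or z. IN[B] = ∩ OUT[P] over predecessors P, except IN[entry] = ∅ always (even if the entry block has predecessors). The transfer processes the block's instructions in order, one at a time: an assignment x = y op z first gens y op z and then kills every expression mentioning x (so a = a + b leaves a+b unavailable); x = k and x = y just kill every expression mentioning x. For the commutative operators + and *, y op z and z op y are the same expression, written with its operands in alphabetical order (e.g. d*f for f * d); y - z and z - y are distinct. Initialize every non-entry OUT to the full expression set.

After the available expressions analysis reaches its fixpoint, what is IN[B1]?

Converged values:
  B0: | IN={} | OUT={a-a}
  B1: | IN={a-a} | OUT={a+e, a-a}
  B2: | IN={} | OUT={b-a}
  B3: | IN={b-a} | OUT={}
  B4: | IN={} | OUT={}
  B5: | IN={} | OUT={}

Merge at B1: IN[B1] = OUT[B0] = {a-a}

Answer: {a-a}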